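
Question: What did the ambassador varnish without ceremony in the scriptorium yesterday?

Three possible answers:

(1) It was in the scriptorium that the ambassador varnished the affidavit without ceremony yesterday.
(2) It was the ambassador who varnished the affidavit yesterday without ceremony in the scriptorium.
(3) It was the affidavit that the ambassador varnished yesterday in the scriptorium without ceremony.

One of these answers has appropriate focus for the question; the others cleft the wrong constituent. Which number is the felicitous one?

The question word "what" targets the direct object.
Option (1) clefts "in the scriptorium" — the location, not what was asked.
Option (2) clefts "the ambassador" — the subject (agent), not what was asked.
Option (3) clefts "the affidavit" — that matches what the question asks about.
So the congruent reply is (3).

3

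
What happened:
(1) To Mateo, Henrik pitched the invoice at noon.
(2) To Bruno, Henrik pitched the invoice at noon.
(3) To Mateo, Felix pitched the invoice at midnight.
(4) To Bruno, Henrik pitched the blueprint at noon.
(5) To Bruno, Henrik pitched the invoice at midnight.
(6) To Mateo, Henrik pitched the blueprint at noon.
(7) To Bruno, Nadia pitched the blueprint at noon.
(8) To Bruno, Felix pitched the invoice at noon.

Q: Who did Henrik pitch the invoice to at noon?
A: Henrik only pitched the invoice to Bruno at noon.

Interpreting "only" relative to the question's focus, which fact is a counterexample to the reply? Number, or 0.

1

The question "Who did ... to ...?" targets the recipient, so in the reply the focus falls on "Bruno".
"Only" then excludes alternative recipients while the background — agent = Henrik, thing = the invoice, setting = at noon — is held fixed.
Fact (1) keeps agent = Henrik, thing = the invoice, setting = at noon but has recipient = Mateo; that refutes the reply.
(Fact (4) would refute a reading with focus on the thing — but that is not what the question asks.)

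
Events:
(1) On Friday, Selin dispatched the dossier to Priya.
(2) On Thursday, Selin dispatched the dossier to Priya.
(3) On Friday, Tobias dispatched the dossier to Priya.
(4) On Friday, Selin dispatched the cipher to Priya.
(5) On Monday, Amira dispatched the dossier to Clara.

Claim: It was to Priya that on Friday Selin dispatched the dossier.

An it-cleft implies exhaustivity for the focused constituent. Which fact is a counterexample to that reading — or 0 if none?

Focus of the cleft: "Priya" (the recipient). Presupposed background: same agent, thing, setting (Selin / the dossier / on Friday).
Exhaustivity: Priya is the only recipient satisfying that background.
Every other fact differs from the presupposition on some backgrounded slot, so none challenges the exhaustivity.

0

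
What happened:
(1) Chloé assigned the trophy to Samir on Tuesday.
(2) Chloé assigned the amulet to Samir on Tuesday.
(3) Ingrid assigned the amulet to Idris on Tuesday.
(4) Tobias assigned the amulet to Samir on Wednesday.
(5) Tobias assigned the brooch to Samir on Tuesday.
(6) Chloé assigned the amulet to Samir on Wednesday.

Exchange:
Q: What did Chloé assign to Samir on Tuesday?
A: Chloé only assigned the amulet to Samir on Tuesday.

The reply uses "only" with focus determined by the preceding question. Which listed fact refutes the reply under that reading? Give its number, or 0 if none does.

Answering "What did ...?" puts focus on the thing — here, "the amulet".
So "only" ranges over things; the rest (agent = Chloé, recipient = Samir, setting = on Tuesday) is presupposed.
Fact (1) shares the background with a different thing (the trophy) — counterexample.
(Fact (6) would refute a reading with focus on the setting — but that is not what the question asks.)

1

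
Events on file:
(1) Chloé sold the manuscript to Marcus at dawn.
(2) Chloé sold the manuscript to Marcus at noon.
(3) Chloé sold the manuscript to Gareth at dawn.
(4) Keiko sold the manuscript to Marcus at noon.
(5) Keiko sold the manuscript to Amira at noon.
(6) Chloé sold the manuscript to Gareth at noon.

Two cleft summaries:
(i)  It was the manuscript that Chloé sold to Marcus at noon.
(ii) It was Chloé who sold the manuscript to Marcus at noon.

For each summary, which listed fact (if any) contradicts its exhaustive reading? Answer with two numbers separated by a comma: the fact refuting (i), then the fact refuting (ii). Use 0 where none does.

Summary (i) focuses "the manuscript" (the thing); background agent = Chloé, recipient = Marcus, setting = at noon. No fact matches that background with a different thing, so 0.
Summary (ii) focuses "Chloé" (the agent); background thing = the manuscript, recipient = Marcus, setting = at noon. Fact (4) matches that background with agent = Keiko — refutes (ii).

0, 4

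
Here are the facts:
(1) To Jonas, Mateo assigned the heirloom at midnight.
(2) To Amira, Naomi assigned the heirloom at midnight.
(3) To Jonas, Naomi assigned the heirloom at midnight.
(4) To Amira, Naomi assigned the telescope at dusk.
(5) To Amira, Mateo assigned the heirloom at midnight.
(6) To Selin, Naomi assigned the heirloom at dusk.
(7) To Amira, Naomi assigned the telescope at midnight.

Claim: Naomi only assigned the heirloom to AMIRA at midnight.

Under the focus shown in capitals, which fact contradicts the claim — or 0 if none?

Focus (in capitals) is "Amira" — the recipient. "Only" excludes alternative recipients while holding fixed agent = Naomi, thing = the heirloom, setting = at midnight.
Fact (3) matches on agent = Naomi, thing = the heirloom, setting = at midnight, but has recipient = Jonas instead. That refutes the claim.

3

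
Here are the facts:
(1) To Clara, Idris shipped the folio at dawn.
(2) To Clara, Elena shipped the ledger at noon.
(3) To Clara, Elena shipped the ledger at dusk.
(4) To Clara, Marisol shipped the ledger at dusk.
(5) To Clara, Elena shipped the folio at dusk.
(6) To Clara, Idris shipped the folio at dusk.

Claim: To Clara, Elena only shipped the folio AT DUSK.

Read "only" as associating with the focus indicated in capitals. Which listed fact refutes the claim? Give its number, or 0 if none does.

The capitals mark "at dusk" as focus. So "only" rules out other settings, with the rest (Elena as agent and the folio as thing and Clara as recipient) as background.
No fact matches Elena as agent and the folio as thing and Clara as recipient with a different setting — every other fact differs on at least one backgrounded slot. So no fact refutes it.

0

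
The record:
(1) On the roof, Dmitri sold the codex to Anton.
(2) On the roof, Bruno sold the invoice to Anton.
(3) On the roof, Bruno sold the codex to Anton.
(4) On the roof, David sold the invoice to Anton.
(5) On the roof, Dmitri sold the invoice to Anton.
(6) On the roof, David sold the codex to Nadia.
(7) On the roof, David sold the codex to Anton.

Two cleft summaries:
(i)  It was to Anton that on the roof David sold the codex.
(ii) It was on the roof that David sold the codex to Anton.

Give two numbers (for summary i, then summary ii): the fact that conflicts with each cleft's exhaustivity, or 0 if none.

6, 0

Summary (i) focuses "Anton" (the recipient); background same agent, thing, setting (David / the codex / on the roof). Fact (6) matches that background with recipient = Nadia — refutes (i).
Summary (ii) focuses "on the roof" (the setting); background same agent, thing, recipient (David / the codex / Anton). No fact matches that background with a different setting, so 0.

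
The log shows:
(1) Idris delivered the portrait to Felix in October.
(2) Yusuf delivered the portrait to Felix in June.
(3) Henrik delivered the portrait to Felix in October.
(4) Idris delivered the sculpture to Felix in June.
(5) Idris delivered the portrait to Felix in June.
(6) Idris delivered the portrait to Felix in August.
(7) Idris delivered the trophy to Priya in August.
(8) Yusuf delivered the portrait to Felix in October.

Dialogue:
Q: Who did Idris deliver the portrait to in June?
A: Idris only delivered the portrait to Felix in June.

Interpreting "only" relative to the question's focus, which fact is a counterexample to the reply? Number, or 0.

0

The question "Who did ... to ...?" targets the recipient, so in the reply the focus falls on "Felix".
"Only" then excludes alternative recipients while the background — Idris as agent and the portrait as thing and in June as setting — is held fixed.
No fact keeps Idris as agent and the portrait as thing and in June as setting while changing the recipient; every other fact differs on something backgrounded. The reply stands.
(Fact (1) would refute a reading with focus on the setting — but that is not what the question asks.)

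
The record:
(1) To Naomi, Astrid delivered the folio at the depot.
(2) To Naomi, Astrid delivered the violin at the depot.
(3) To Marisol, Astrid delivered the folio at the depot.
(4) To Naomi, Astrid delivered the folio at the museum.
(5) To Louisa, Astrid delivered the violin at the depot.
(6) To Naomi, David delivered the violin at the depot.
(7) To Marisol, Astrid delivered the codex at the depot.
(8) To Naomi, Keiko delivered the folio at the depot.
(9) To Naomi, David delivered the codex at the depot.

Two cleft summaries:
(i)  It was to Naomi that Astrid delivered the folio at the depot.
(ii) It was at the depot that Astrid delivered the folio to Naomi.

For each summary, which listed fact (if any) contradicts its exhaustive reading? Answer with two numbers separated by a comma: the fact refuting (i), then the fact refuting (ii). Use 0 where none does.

Summary (i) focuses "Naomi" (the recipient); background same agent, thing, setting (Astrid / the folio / at the depot). Fact (3) matches that background with recipient = Marisol — refutes (i).
Summary (ii) focuses "at the depot" (the setting); background same agent, thing, recipient (Astrid / the folio / Naomi). Fact (4) matches that background with setting = at the museum — refutes (ii).

3, 4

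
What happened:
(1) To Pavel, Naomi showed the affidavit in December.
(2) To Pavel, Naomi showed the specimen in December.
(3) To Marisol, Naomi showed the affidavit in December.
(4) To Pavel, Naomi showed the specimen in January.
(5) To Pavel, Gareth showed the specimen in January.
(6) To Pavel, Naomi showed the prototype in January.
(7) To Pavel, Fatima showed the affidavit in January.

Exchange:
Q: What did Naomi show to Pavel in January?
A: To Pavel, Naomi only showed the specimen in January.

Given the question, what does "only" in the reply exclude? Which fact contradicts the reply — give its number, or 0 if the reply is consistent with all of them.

6

The question "What did ...?" targets the thing, so in the reply the focus falls on "the specimen".
So "only" ranges over things; the rest (agent = Naomi, recipient = Pavel, setting = in January) is presupposed.
Fact (6) keeps agent = Naomi, recipient = Pavel, setting = in January but has thing = the prototype; that refutes the reply.
(Fact (2) would refute a reading with focus on the setting — but that is not what the question asks.)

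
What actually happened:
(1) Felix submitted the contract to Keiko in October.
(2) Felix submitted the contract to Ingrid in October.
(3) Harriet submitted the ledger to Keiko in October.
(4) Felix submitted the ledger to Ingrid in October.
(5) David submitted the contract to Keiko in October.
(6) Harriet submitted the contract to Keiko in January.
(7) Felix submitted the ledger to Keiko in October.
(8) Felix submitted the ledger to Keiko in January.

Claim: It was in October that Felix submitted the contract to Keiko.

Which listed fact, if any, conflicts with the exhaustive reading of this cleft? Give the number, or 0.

The cleft puts "in October" in focus and presupposes the open proposition with Felix as agent and the contract as thing and Keiko as recipient.
The exhaustive reading says no other setting fits that background.
No listed fact matches the background with a different setting. Exhaustivity holds.

0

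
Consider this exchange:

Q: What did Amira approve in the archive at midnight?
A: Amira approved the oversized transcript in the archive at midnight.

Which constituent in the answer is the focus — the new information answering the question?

The wh-word "what" asks about the direct object.
In the answer, "Amira", "at midnight" and "in the archive" are given — repeated from the question.
The constituent filling the direct object gap is "the oversized transcript"; that is the focus and would carry nuclear stress.

the oversized transcript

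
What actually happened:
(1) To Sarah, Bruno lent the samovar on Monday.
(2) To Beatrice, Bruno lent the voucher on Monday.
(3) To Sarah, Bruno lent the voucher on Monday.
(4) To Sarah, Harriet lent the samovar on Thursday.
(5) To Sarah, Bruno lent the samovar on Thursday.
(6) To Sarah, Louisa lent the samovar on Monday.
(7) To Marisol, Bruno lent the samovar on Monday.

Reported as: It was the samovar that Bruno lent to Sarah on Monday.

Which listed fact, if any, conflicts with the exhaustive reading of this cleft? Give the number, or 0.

The cleft puts "the samovar" in focus and presupposes the open proposition with Bruno as agent and Sarah as recipient and on Monday as setting.
The exhaustive reading says no other thing fits that background.
But fact (3) also has Bruno as agent and Sarah as recipient and on Monday as setting, with thing = the voucher — so the exhaustive reading fails.

3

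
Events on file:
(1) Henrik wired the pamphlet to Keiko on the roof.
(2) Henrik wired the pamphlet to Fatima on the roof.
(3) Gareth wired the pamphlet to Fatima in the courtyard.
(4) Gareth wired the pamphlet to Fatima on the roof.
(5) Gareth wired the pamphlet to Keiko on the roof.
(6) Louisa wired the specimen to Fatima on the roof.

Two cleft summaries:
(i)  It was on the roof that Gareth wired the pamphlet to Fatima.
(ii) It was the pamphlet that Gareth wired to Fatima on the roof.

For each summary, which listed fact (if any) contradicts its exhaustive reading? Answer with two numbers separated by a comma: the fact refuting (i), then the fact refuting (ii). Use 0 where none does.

3, 0

Summary (i) focuses "on the roof" (the setting); background agent = Gareth, thing = the pamphlet, recipient = Fatima. Fact (3) matches that background with setting = in the courtyard — refutes (i).
Summary (ii) focuses "the pamphlet" (the thing); background agent = Gareth, recipient = Fatima, setting = on the roof. No fact matches that background with a different thing, so 0.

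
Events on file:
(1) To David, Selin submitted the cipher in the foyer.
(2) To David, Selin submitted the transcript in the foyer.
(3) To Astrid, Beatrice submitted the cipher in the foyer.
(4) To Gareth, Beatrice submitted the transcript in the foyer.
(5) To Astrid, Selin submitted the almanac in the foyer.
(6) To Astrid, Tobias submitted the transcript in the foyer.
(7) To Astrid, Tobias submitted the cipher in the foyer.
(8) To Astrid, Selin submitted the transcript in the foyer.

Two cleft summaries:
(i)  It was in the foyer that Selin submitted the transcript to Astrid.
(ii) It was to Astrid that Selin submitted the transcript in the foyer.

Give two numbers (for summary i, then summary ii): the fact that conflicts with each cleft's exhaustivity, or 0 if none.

0, 2

Summary (i) focuses "in the foyer" (the setting); background agent = Selin, thing = the transcript, recipient = Astrid. No fact matches that background with a different setting, so 0.
Summary (ii) focuses "Astrid" (the recipient); background agent = Selin, thing = the transcript, setting = in the foyer. Fact (2) matches that background with recipient = David — refutes (ii).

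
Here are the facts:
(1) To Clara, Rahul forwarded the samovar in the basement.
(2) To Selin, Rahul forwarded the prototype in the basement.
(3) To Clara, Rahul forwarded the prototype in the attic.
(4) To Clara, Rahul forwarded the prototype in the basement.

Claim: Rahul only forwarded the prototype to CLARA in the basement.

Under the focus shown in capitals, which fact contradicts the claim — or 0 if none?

The capitals mark "Clara" as focus. So "only" rules out other recipients, with the rest (same agent, thing, setting (Rahul / the prototype / in the basement)) as background.
Fact (2) matches on same agent, thing, setting (Rahul / the prototype / in the basement), but has recipient = Selin instead. That refutes the claim.

2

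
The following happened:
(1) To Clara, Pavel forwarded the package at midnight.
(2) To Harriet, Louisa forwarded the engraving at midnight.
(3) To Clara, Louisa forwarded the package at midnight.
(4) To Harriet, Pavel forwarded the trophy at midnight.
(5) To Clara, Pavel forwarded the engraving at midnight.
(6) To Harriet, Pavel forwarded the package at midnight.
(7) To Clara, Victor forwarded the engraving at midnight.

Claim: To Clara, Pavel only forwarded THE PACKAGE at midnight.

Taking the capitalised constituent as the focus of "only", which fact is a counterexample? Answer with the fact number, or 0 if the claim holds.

5

The capitals mark "the package" as focus. So "only" rules out other things, with the rest (agent = Pavel, recipient = Clara, setting = at midnight) as background.
Fact (5) shares the background but differs in thing (the engraving) — a counterexample.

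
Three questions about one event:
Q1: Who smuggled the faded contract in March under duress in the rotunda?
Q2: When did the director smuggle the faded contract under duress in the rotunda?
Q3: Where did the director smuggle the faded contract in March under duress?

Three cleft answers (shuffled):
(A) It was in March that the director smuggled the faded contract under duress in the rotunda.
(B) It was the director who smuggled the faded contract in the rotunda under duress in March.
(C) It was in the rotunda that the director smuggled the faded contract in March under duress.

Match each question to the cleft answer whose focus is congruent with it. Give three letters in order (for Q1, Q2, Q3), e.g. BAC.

Q1 asks about the subject (agent); cleft (B) focuses "the director", which is the subject (agent) — so Q1 → B.
Q2 asks about the time; cleft (A) focuses "in March", which is the time — so Q2 → A.
Q3 asks about the location; cleft (C) focuses "in the rotunda", which is the location — so Q3 → C.
Mapping: Q1→B, Q2→A, Q3→C.

BAC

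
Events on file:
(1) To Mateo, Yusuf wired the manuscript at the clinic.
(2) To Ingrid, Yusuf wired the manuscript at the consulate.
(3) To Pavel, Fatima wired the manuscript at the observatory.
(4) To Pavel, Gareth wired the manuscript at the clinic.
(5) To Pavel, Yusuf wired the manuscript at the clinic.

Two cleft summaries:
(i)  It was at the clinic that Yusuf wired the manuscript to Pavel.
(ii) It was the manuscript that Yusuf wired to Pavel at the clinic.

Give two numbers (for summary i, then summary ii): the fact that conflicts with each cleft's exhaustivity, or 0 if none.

Summary (i) focuses "at the clinic" (the setting); background same agent, thing, recipient (Yusuf / the manuscript / Pavel). No fact matches that background with a different setting, so 0.
Summary (ii) focuses "the manuscript" (the thing); background same agent, recipient, setting (Yusuf / Pavel / at the clinic). No fact matches that background with a different thing, so 0.

0, 0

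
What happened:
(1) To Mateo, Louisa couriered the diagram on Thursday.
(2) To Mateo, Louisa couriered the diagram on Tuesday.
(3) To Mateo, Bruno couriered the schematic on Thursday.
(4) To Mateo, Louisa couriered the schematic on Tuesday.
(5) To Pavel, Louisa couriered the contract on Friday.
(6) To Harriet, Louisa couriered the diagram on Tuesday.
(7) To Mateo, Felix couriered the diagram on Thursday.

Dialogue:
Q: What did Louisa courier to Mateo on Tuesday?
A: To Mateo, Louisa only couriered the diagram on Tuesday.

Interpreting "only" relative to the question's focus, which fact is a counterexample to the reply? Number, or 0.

Answering "What did ...?" puts focus on the thing — here, "the diagram".
So "only" ranges over things; the rest (same agent, recipient, setting (Louisa / Mateo / on Tuesday)) is presupposed.
Fact (4) keeps same agent, recipient, setting (Louisa / Mateo / on Tuesday) but has thing = the schematic; that refutes the reply.
(Fact (6) would refute a reading with focus on the recipient — but that is not what the question asks.)

4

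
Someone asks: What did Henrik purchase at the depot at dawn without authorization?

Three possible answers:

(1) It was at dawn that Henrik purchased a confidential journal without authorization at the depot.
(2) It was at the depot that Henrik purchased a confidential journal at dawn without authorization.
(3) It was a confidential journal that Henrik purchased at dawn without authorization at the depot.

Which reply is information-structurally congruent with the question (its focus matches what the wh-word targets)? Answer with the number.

The question word "what" targets the direct object.
Option (1) clefts "at dawn" — the time, not what was asked.
Option (2) clefts "at the depot" — the location, not what was asked.
Option (3) clefts "a confidential journal" — that matches what the question asks about.
So the congruent reply is (3).

3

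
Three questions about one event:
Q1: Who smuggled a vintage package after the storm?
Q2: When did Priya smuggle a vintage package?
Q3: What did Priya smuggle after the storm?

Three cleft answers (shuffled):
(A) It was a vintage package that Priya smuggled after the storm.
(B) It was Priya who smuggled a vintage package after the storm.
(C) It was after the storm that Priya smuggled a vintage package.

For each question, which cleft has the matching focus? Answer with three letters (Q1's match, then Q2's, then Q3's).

BCA

Q1 asks about the subject (agent); cleft (B) focuses "Priya", which is the subject (agent) — so Q1 → B.
Q2 asks about the time; cleft (C) focuses "after the storm", which is the time — so Q2 → C.
Q3 asks about the direct object; cleft (A) focuses "a vintage package", which is the direct object — so Q3 → A.
Mapping: Q1→B, Q2→C, Q3→A.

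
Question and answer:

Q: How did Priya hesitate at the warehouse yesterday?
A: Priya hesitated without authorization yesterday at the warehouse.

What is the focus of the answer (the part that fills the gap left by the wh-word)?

The wh-word "how" asks about the manner.
In the answer, "Priya", "yesterday" and "at the warehouse" are given — repeated from the question.
The constituent filling the manner gap is "without authorization"; that is the focus and would carry nuclear stress.

without authorization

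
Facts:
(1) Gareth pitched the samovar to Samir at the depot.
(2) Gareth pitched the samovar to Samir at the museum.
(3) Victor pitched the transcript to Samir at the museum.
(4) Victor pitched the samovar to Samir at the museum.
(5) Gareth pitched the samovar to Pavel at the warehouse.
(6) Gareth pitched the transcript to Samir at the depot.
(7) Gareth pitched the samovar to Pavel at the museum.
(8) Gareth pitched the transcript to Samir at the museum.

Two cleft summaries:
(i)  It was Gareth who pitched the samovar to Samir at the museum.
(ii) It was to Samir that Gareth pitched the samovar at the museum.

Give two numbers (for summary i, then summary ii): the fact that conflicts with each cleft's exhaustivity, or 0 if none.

4, 7

(i): focus "Gareth". Looking for same thing, recipient, setting (the samovar / Samir / at the museum) with some other agent — fact (4) has Victor there. Refuted.
(ii): focus "Samir". Looking for same agent, thing, setting (Gareth / the samovar / at the museum) with some other recipient — fact (7) has Pavel there. Refuted.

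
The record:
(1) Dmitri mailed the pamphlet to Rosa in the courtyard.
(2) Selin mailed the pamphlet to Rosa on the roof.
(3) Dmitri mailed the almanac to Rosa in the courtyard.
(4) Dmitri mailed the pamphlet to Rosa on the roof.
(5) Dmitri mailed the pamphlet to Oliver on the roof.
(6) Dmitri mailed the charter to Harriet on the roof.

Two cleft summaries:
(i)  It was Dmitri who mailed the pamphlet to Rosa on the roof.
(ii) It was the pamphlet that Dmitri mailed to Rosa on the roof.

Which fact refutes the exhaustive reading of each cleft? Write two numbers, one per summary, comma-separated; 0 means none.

2, 0

Summary (i) focuses "Dmitri" (the agent); background thing = the pamphlet, recipient = Rosa, setting = on the roof. Fact (2) matches that background with agent = Selin — refutes (i).
Summary (ii) focuses "the pamphlet" (the thing); background agent = Dmitri, recipient = Rosa, setting = on the roof. No fact matches that background with a different thing, so 0.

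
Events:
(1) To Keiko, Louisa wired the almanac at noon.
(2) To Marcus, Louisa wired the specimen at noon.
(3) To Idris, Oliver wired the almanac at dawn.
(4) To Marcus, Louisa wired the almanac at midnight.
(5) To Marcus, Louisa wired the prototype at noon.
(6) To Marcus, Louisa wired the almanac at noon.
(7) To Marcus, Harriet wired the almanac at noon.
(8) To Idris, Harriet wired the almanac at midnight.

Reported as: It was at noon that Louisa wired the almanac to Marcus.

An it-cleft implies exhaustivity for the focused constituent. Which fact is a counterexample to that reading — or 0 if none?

The cleft puts "at noon" in focus and presupposes the open proposition with same agent, thing, recipient (Louisa / the almanac / Marcus).
The exhaustive reading says no other setting fits that background.
Fact (4) shares the background but with setting = at midnight; exhaustivity is violated.

4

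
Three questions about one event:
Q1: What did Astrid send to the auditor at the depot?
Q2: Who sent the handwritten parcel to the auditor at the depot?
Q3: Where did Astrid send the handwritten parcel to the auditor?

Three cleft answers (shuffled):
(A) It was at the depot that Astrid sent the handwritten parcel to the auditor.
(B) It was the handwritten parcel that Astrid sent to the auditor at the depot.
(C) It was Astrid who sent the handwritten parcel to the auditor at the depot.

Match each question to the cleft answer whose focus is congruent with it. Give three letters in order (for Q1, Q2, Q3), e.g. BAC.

BCA

Q1 asks about the direct object; cleft (B) focuses "the handwritten parcel", which is the direct object — so Q1 → B.
Q2 asks about the subject (agent); cleft (C) focuses "Astrid", which is the subject (agent) — so Q2 → C.
Q3 asks about the location; cleft (A) focuses "at the depot", which is the location — so Q3 → A.
Mapping: Q1→B, Q2→C, Q3→A.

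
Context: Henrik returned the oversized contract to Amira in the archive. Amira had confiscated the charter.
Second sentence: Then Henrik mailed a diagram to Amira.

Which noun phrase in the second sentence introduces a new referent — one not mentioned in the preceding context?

"Henrik" and "Amira" in the second sentence are given — already mentioned in the context.
"a diagram" has no antecedent in the context; it is discourse-new (the indefinite article also signals a new referent).

a diagram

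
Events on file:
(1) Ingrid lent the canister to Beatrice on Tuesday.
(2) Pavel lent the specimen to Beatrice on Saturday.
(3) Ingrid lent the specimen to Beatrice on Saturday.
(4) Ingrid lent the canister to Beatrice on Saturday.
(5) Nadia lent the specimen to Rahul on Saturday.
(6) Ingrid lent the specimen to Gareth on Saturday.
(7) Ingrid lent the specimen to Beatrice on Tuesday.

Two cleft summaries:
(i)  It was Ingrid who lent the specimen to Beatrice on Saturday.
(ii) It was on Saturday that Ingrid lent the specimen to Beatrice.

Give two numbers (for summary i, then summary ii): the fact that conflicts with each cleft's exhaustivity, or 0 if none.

2, 7

(i): focus "Ingrid". Looking for same thing, recipient, setting (the specimen / Beatrice / on Saturday) with some other agent — fact (2) has Pavel there. Refuted.
(ii): focus "on Saturday". Looking for same agent, thing, recipient (Ingrid / the specimen / Beatrice) with some other setting — fact (7) has on Tuesday there. Refuted.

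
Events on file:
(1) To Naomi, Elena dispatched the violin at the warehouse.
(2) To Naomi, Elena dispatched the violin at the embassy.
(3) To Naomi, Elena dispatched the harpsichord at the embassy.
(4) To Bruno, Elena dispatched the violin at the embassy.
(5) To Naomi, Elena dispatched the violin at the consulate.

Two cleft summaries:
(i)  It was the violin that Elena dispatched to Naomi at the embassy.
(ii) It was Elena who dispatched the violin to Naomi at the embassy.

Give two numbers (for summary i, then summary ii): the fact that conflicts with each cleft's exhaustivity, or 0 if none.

(i): focus "the violin". Looking for agent = Elena, recipient = Naomi, setting = at the embassy with some other thing — fact (3) has the harpsichord there. Refuted.
(ii): focus "Elena". No fact shares thing = the violin, recipient = Naomi, setting = at the embassy with a different agent. 0.

3, 0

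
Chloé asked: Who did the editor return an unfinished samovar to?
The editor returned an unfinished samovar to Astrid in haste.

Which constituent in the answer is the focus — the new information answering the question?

to Astrid

The wh-word "who" asks about the recipient.
In the answer, "the editor" and "an unfinished samovar" are given — repeated from the question.
"in haste" is also new, but it specifies the manner, which is not what the question asks about — so it is not the focus.
The constituent filling the recipient gap is "to Astrid"; that is the focus.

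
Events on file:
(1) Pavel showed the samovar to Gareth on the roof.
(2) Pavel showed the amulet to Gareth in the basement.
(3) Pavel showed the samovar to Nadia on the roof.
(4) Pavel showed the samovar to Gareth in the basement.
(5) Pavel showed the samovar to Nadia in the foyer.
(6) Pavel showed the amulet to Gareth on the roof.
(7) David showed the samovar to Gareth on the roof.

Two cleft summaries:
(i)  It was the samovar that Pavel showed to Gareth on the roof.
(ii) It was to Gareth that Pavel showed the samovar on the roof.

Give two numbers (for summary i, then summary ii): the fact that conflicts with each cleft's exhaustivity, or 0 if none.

Summary (i) focuses "the samovar" (the thing); background agent = Pavel, recipient = Gareth, setting = on the roof. Fact (6) matches that background with thing = the amulet — refutes (i).
Summary (ii) focuses "Gareth" (the recipient); background agent = Pavel, thing = the samovar, setting = on the roof. Fact (3) matches that background with recipient = Nadia — refutes (ii).

6, 3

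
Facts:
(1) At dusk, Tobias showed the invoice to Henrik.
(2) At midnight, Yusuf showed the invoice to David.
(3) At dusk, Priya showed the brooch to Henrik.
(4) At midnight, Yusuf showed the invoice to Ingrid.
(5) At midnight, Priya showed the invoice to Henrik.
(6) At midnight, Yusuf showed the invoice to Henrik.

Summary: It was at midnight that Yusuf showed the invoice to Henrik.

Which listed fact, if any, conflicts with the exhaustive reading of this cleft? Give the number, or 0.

Focus of the cleft: "at midnight" (the setting). Presupposed background: agent = Yusuf, thing = the invoice, recipient = Henrik.
Exhaustivity: at midnight is the only setting satisfying that background.
No listed fact matches the background with a different setting. Exhaustivity holds.

0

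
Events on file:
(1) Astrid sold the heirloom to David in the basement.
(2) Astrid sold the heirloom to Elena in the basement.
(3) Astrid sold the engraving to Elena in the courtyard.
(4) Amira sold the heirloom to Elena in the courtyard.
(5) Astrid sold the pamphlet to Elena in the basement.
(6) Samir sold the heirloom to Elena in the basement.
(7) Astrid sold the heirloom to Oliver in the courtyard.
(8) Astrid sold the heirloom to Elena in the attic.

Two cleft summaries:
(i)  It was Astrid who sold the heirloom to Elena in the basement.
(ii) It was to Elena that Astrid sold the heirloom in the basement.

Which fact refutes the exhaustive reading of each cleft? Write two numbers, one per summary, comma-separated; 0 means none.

6, 1

Summary (i) focuses "Astrid" (the agent); background thing = the heirloom, recipient = Elena, setting = in the basement. Fact (6) matches that background with agent = Samir — refutes (i).
Summary (ii) focuses "Elena" (the recipient); background agent = Astrid, thing = the heirloom, setting = in the basement. Fact (1) matches that background with recipient = David — refutes (ii).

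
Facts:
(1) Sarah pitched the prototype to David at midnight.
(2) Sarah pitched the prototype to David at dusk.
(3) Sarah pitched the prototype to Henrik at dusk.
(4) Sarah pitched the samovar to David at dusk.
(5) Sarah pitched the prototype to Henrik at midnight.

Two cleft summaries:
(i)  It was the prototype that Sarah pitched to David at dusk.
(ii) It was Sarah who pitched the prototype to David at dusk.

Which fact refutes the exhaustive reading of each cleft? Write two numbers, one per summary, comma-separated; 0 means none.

(i): focus "the prototype". Looking for same agent, recipient, setting (Sarah / David / at dusk) with some other thing — fact (4) has the samovar there. Refuted.
(ii): focus "Sarah". No fact shares same thing, recipient, setting (the prototype / David / at dusk) with a different agent. 0.

4, 0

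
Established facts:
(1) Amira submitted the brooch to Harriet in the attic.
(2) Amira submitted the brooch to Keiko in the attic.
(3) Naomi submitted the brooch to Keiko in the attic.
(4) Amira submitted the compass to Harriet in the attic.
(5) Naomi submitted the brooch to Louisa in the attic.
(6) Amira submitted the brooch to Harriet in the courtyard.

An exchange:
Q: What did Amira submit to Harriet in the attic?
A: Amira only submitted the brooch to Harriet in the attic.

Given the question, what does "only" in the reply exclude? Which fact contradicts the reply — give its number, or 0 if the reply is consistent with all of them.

Answering "What did ...?" puts focus on the thing — here, "the brooch".
So "only" ranges over things; the rest (same agent, recipient, setting (Amira / Harriet / in the attic)) is presupposed.
Fact (4) shares the background with a different thing (the compass) — counterexample.
(Fact (6) would refute a reading with focus on the setting — but that is not what the question asks.)

4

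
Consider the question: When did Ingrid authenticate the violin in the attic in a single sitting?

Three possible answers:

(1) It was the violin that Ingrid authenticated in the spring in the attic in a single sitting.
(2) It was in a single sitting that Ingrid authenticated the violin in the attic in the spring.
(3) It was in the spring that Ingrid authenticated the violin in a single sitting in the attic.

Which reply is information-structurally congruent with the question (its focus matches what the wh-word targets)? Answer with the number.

The question word "when" targets the time.
Option (1) clefts "the violin" — the direct object, not what was asked.
Option (2) clefts "in a single sitting" — the manner, not what was asked.
Option (3) clefts "in the spring" — that matches what the question asks about.
So the congruent reply is (3).

3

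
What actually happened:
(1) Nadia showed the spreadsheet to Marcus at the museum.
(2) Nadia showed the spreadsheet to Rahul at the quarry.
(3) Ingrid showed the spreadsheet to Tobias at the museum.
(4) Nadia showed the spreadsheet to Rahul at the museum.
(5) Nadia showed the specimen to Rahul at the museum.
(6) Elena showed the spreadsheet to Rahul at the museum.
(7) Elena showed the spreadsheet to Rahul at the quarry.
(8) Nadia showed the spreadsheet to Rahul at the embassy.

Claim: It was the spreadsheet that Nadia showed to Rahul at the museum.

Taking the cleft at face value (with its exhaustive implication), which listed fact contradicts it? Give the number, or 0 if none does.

The cleft puts "the spreadsheet" in focus and presupposes the open proposition with Nadia as agent and Rahul as recipient and at the museum as setting.
Exhaustivity: the spreadsheet is the only thing satisfying that background.
But fact (5) also has Nadia as agent and Rahul as recipient and at the museum as setting, with thing = the specimen — so the exhaustive reading fails.

5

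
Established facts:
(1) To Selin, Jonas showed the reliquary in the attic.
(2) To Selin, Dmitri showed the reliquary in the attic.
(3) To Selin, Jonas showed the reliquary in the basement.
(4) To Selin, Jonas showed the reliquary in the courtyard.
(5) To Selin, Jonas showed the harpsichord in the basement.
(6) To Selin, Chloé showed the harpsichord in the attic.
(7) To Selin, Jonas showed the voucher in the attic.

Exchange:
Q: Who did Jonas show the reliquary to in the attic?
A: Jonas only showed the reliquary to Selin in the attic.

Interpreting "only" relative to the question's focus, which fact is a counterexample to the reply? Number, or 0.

0

Answering "Who did ... to ...?" puts focus on the recipient — here, "Selin".
So "only" ranges over recipients; the rest (same agent, thing, setting (Jonas / the reliquary / in the attic)) is presupposed.
No listed fact shares that background with another recipient. Nothing contradicts the reply.
(Fact (7) would refute a reading with focus on the thing — but that is not what the question asks.)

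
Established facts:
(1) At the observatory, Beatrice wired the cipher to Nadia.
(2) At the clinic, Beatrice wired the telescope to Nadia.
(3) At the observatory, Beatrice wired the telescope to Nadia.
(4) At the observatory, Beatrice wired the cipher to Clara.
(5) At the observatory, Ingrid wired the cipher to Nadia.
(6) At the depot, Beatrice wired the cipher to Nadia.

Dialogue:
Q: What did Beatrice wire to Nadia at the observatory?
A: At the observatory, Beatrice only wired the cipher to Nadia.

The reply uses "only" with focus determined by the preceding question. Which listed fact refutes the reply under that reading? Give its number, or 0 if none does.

3

Answering "What did ...?" puts focus on the thing — here, "the cipher".
"Only" then excludes alternative things while the background — agent = Beatrice, recipient = Nadia, setting = at the observatory — is held fixed.
Fact (3) shares the background with a different thing (the telescope) — counterexample.
(Fact (4) would refute a reading with focus on the recipient — but that is not what the question asks.)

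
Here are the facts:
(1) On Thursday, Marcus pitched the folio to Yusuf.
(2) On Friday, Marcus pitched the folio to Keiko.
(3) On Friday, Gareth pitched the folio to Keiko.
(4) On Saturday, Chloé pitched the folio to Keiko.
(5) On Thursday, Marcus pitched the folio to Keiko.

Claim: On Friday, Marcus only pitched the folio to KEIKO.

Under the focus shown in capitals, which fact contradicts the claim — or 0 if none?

The capitals mark "Keiko" as focus. So "only" rules out other recipients, with the rest (same agent, thing, setting (Marcus / the folio / on Friday)) as background.
Every other fact changes something in the background, not just the recipient. Nothing refutes the claim.

0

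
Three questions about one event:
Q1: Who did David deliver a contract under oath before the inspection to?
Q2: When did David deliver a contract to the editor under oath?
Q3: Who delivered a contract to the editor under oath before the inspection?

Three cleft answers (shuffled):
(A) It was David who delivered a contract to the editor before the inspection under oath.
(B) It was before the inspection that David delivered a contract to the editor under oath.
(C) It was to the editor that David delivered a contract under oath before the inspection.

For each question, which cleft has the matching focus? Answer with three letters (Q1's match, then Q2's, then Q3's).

Q1 asks about the recipient; cleft (C) focuses "to the editor", which is the recipient — so Q1 → C.
Q2 asks about the time; cleft (B) focuses "before the inspection", which is the time — so Q2 → B.
Q3 asks about the subject (agent); cleft (A) focuses "David", which is the subject (agent) — so Q3 → A.
Mapping: Q1→C, Q2→B, Q3→A.

CBA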